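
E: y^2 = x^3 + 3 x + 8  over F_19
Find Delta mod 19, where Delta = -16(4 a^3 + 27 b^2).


4 a^3 + 27 b^2 = 4*3^3 + 27*8^2 = 108 + 1728 = 1836
Delta = -16 * (1836) = -29376
Delta mod 19 = 17

Delta = 17 (mod 19)


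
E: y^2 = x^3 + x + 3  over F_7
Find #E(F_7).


For each x in F_7, count y with y^2 = x^3 + 1 x + 3 mod 7:
  x = 4: RHS = 1, y in [1, 6]  -> 2 point(s)
  x = 5: RHS = 0, y in [0]  -> 1 point(s)
  x = 6: RHS = 1, y in [1, 6]  -> 2 point(s)
Affine points: 5. Add the point at infinity: total = 6.

#E(F_7) = 6


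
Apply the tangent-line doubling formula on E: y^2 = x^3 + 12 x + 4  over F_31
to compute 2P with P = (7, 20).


Doubling: s = (3 x1^2 + a) / (2 y1)
s = (3*7^2 + 12) / (2*20) mod 31 = 28
x3 = s^2 - 2 x1 mod 31 = 28^2 - 2*7 = 26
y3 = s (x1 - x3) - y1 mod 31 = 28 * (7 - 26) - 20 = 6

2P = (26, 6)


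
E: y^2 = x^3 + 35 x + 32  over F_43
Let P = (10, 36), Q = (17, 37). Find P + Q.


P != Q, so use the chord formula.
s = (y2 - y1) / (x2 - x1) = (1) / (7) mod 43 = 37
x3 = s^2 - x1 - x2 mod 43 = 37^2 - 10 - 17 = 9
y3 = s (x1 - x3) - y1 mod 43 = 37 * (10 - 9) - 36 = 1

P + Q = (9, 1)


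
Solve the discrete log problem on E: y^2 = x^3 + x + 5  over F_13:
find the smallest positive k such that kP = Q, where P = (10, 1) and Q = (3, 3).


Enumerate multiples of P until we hit Q = (3, 3):
  1P = (10, 1)
  2P = (7, 2)
  3P = (12, 4)
  4P = (3, 3)
Match found at i = 4.

k = 4


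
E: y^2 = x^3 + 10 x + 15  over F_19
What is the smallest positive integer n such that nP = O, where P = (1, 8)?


Compute successive multiples of P until we hit O:
  1P = (1, 8)
  2P = (2, 9)
  3P = (17, 14)
  4P = (5, 0)
  5P = (17, 5)
  6P = (2, 10)
  7P = (1, 11)
  8P = O

ord(P) = 8


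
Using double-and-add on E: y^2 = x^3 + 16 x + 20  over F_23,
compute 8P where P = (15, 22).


k = 8 = 1000_2 (binary, LSB first: 0001)
Double-and-add from P = (15, 22):
  bit 0 = 0: acc unchanged = O
  bit 1 = 0: acc unchanged = O
  bit 2 = 0: acc unchanged = O
  bit 3 = 1: acc = O + (5, 15) = (5, 15)

8P = (5, 15)


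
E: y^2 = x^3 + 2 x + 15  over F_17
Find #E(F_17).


For each x in F_17, count y with y^2 = x^3 + 2 x + 15 mod 17:
  x = 0: RHS = 15, y in [7, 10]  -> 2 point(s)
  x = 1: RHS = 1, y in [1, 16]  -> 2 point(s)
  x = 4: RHS = 2, y in [6, 11]  -> 2 point(s)
  x = 7: RHS = 15, y in [7, 10]  -> 2 point(s)
  x = 8: RHS = 16, y in [4, 13]  -> 2 point(s)
  x = 10: RHS = 15, y in [7, 10]  -> 2 point(s)
  x = 11: RHS = 8, y in [5, 12]  -> 2 point(s)
  x = 12: RHS = 16, y in [4, 13]  -> 2 point(s)
  x = 14: RHS = 16, y in [4, 13]  -> 2 point(s)
Affine points: 18. Add the point at infinity: total = 19.

#E(F_17) = 19


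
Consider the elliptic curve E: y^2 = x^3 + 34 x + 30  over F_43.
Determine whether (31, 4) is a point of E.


Check whether y^2 = x^3 + 34 x + 30 (mod 43) for (x, y) = (31, 4).
LHS: y^2 = 4^2 mod 43 = 16
RHS: x^3 + 34 x + 30 = 31^3 + 34*31 + 30 mod 43 = 1
LHS != RHS

No, not on the curve


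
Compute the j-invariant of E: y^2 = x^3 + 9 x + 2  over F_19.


Delta = -16(4 a^3 + 27 b^2) mod 19 = 9
-1728 * (4 a)^3 = -1728 * (4*9)^3 mod 19 = 11
j = 11 * 9^(-1) mod 19 = 16

j = 16 (mod 19)


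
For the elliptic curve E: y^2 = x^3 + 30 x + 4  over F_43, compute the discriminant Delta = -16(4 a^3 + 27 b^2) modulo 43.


4 a^3 + 27 b^2 = 4*30^3 + 27*4^2 = 108000 + 432 = 108432
Delta = -16 * (108432) = -1734912
Delta mod 43 = 9

Delta = 9 (mod 43)


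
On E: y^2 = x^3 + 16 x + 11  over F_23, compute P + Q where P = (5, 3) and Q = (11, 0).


P != Q, so use the chord formula.
s = (y2 - y1) / (x2 - x1) = (20) / (6) mod 23 = 11
x3 = s^2 - x1 - x2 mod 23 = 11^2 - 5 - 11 = 13
y3 = s (x1 - x3) - y1 mod 23 = 11 * (5 - 13) - 3 = 1

P + Q = (13, 1)


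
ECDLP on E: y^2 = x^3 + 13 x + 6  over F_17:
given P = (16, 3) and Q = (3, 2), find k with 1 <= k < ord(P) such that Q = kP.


Enumerate multiples of P until we hit Q = (3, 2):
  1P = (16, 3)
  2P = (11, 16)
  3P = (9, 6)
  4P = (13, 3)
  5P = (5, 14)
  6P = (14, 12)
  7P = (3, 15)
  8P = (7, 7)
  9P = (7, 10)
  10P = (3, 2)
Match found at i = 10.

k = 10


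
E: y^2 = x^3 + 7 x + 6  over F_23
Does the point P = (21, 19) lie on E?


Check whether y^2 = x^3 + 7 x + 6 (mod 23) for (x, y) = (21, 19).
LHS: y^2 = 19^2 mod 23 = 16
RHS: x^3 + 7 x + 6 = 21^3 + 7*21 + 6 mod 23 = 7
LHS != RHS

No, not on the curve


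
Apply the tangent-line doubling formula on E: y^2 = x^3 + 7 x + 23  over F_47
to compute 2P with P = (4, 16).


Doubling: s = (3 x1^2 + a) / (2 y1)
s = (3*4^2 + 7) / (2*16) mod 47 = 12
x3 = s^2 - 2 x1 mod 47 = 12^2 - 2*4 = 42
y3 = s (x1 - x3) - y1 mod 47 = 12 * (4 - 42) - 16 = 45

2P = (42, 45)


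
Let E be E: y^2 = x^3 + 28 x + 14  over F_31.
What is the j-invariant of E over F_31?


Delta = -16(4 a^3 + 27 b^2) mod 31 = 12
-1728 * (4 a)^3 = -1728 * (4*28)^3 mod 31 = 2
j = 2 * 12^(-1) mod 31 = 26

j = 26 (mod 31)


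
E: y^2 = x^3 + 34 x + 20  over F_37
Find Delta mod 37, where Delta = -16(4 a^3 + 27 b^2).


4 a^3 + 27 b^2 = 4*34^3 + 27*20^2 = 157216 + 10800 = 168016
Delta = -16 * (168016) = -2688256
Delta mod 37 = 16

Delta = 16 (mod 37)


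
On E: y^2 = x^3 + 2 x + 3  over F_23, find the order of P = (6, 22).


Compute successive multiples of P until we hit O:
  1P = (6, 22)
  2P = (0, 16)
  3P = (18, 12)
  4P = (8, 18)
  5P = (13, 15)
  6P = (5, 0)
  7P = (13, 8)
  8P = (8, 5)
  ... (continuing to 12P)
  12P = O

ord(P) = 12


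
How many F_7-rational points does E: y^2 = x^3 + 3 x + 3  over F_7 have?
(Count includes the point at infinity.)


For each x in F_7, count y with y^2 = x^3 + 3 x + 3 mod 7:
  x = 1: RHS = 0, y in [0]  -> 1 point(s)
  x = 3: RHS = 4, y in [2, 5]  -> 2 point(s)
  x = 4: RHS = 2, y in [3, 4]  -> 2 point(s)
Affine points: 5. Add the point at infinity: total = 6.

#E(F_7) = 6


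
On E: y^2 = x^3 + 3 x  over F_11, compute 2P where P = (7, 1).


k = 2 = 10_2 (binary, LSB first: 01)
Double-and-add from P = (7, 1):
  bit 0 = 0: acc unchanged = O
  bit 1 = 1: acc = O + (1, 9) = (1, 9)

2P = (1, 9)


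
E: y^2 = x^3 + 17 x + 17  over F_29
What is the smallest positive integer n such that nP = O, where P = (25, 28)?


Compute successive multiples of P until we hit O:
  1P = (25, 28)
  2P = (13, 17)
  3P = (15, 15)
  4P = (2, 28)
  5P = (2, 1)
  6P = (15, 14)
  7P = (13, 12)
  8P = (25, 1)
  ... (continuing to 9P)
  9P = O

ord(P) = 9


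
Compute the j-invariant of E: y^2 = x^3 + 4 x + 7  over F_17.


Delta = -16(4 a^3 + 27 b^2) mod 17 = 15
-1728 * (4 a)^3 = -1728 * (4*4)^3 mod 17 = 11
j = 11 * 15^(-1) mod 17 = 3

j = 3 (mod 17)


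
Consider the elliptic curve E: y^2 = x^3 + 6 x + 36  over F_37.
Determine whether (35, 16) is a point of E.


Check whether y^2 = x^3 + 6 x + 36 (mod 37) for (x, y) = (35, 16).
LHS: y^2 = 16^2 mod 37 = 34
RHS: x^3 + 6 x + 36 = 35^3 + 6*35 + 36 mod 37 = 16
LHS != RHS

No, not on the curve


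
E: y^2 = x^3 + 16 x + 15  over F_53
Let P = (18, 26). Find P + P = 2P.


Doubling: s = (3 x1^2 + a) / (2 y1)
s = (3*18^2 + 16) / (2*26) mod 53 = 19
x3 = s^2 - 2 x1 mod 53 = 19^2 - 2*18 = 7
y3 = s (x1 - x3) - y1 mod 53 = 19 * (18 - 7) - 26 = 24

2P = (7, 24)


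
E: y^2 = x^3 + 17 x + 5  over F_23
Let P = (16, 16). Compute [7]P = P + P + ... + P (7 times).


k = 7 = 111_2 (binary, LSB first: 111)
Double-and-add from P = (16, 16):
  bit 0 = 1: acc = O + (16, 16) = (16, 16)
  bit 1 = 1: acc = (16, 16) + (9, 17) = (6, 22)
  bit 2 = 1: acc = (6, 22) + (17, 3) = (18, 5)

7P = (18, 5)


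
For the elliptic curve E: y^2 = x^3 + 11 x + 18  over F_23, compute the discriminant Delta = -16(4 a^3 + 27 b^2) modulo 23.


4 a^3 + 27 b^2 = 4*11^3 + 27*18^2 = 5324 + 8748 = 14072
Delta = -16 * (14072) = -225152
Delta mod 23 = 18

Delta = 18 (mod 23)


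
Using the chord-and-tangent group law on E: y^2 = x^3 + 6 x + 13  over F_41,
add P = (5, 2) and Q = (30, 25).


P != Q, so use the chord formula.
s = (y2 - y1) / (x2 - x1) = (23) / (25) mod 41 = 37
x3 = s^2 - x1 - x2 mod 41 = 37^2 - 5 - 30 = 22
y3 = s (x1 - x3) - y1 mod 41 = 37 * (5 - 22) - 2 = 25

P + Q = (22, 25)


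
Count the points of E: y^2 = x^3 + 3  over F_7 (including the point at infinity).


For each x in F_7, count y with y^2 = x^3 + 0 x + 3 mod 7:
  x = 1: RHS = 4, y in [2, 5]  -> 2 point(s)
  x = 2: RHS = 4, y in [2, 5]  -> 2 point(s)
  x = 3: RHS = 2, y in [3, 4]  -> 2 point(s)
  x = 4: RHS = 4, y in [2, 5]  -> 2 point(s)
  x = 5: RHS = 2, y in [3, 4]  -> 2 point(s)
  x = 6: RHS = 2, y in [3, 4]  -> 2 point(s)
Affine points: 12. Add the point at infinity: total = 13.

#E(F_7) = 13


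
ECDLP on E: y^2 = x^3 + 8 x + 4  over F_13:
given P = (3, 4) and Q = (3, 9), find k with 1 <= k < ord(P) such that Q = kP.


Enumerate multiples of P until we hit Q = (3, 9):
  1P = (3, 4)
  2P = (4, 3)
  3P = (7, 0)
  4P = (4, 10)
  5P = (3, 9)
Match found at i = 5.

k = 5


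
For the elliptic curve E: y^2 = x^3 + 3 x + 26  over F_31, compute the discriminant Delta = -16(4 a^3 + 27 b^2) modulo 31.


4 a^3 + 27 b^2 = 4*3^3 + 27*26^2 = 108 + 18252 = 18360
Delta = -16 * (18360) = -293760
Delta mod 31 = 27

Delta = 27 (mod 31)


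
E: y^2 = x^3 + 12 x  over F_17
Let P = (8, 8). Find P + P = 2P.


Doubling: s = (3 x1^2 + a) / (2 y1)
s = (3*8^2 + 12) / (2*8) mod 17 = 0
x3 = s^2 - 2 x1 mod 17 = 0^2 - 2*8 = 1
y3 = s (x1 - x3) - y1 mod 17 = 0 * (8 - 1) - 8 = 9

2P = (1, 9)


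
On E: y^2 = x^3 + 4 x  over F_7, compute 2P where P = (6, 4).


k = 2 = 10_2 (binary, LSB first: 01)
Double-and-add from P = (6, 4):
  bit 0 = 0: acc unchanged = O
  bit 1 = 1: acc = O + (2, 3) = (2, 3)

2P = (2, 3)


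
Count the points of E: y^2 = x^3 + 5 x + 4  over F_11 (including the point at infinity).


For each x in F_11, count y with y^2 = x^3 + 5 x + 4 mod 11:
  x = 0: RHS = 4, y in [2, 9]  -> 2 point(s)
  x = 2: RHS = 0, y in [0]  -> 1 point(s)
  x = 4: RHS = 0, y in [0]  -> 1 point(s)
  x = 5: RHS = 0, y in [0]  -> 1 point(s)
  x = 10: RHS = 9, y in [3, 8]  -> 2 point(s)
Affine points: 7. Add the point at infinity: total = 8.

#E(F_11) = 8


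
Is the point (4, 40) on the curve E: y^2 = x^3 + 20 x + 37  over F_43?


Check whether y^2 = x^3 + 20 x + 37 (mod 43) for (x, y) = (4, 40).
LHS: y^2 = 40^2 mod 43 = 9
RHS: x^3 + 20 x + 37 = 4^3 + 20*4 + 37 mod 43 = 9
LHS = RHS

Yes, on the curve


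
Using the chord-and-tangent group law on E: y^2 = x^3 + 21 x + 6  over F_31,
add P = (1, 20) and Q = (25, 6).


P != Q, so use the chord formula.
s = (y2 - y1) / (x2 - x1) = (17) / (24) mod 31 = 2
x3 = s^2 - x1 - x2 mod 31 = 2^2 - 1 - 25 = 9
y3 = s (x1 - x3) - y1 mod 31 = 2 * (1 - 9) - 20 = 26

P + Q = (9, 26)


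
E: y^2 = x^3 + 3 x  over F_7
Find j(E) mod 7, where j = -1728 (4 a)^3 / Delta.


Delta = -16(4 a^3 + 27 b^2) mod 7 = 1
-1728 * (4 a)^3 = -1728 * (4*3)^3 mod 7 = 6
j = 6 * 1^(-1) mod 7 = 6

j = 6 (mod 7)


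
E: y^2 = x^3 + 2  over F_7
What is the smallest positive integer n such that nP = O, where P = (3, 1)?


Compute successive multiples of P until we hit O:
  1P = (3, 1)
  2P = (3, 6)
  3P = O

ord(P) = 3


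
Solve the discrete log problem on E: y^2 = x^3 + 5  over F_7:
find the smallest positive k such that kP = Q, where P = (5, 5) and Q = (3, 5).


Enumerate multiples of P until we hit Q = (3, 5):
  1P = (5, 5)
  2P = (6, 5)
  3P = (3, 2)
  4P = (3, 5)
Match found at i = 4.

k = 4


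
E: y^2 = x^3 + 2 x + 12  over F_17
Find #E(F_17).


For each x in F_17, count y with y^2 = x^3 + 2 x + 12 mod 17:
  x = 1: RHS = 15, y in [7, 10]  -> 2 point(s)
  x = 4: RHS = 16, y in [4, 13]  -> 2 point(s)
  x = 6: RHS = 2, y in [6, 11]  -> 2 point(s)
  x = 8: RHS = 13, y in [8, 9]  -> 2 point(s)
  x = 12: RHS = 13, y in [8, 9]  -> 2 point(s)
  x = 13: RHS = 8, y in [5, 12]  -> 2 point(s)
  x = 14: RHS = 13, y in [8, 9]  -> 2 point(s)
  x = 15: RHS = 0, y in [0]  -> 1 point(s)
  x = 16: RHS = 9, y in [3, 14]  -> 2 point(s)
Affine points: 17. Add the point at infinity: total = 18.

#E(F_17) = 18


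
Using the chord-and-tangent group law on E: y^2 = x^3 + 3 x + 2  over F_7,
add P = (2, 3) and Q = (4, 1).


P != Q, so use the chord formula.
s = (y2 - y1) / (x2 - x1) = (5) / (2) mod 7 = 6
x3 = s^2 - x1 - x2 mod 7 = 6^2 - 2 - 4 = 2
y3 = s (x1 - x3) - y1 mod 7 = 6 * (2 - 2) - 3 = 4

P + Q = (2, 4)


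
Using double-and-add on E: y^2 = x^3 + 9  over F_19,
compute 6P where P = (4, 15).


k = 6 = 110_2 (binary, LSB first: 011)
Double-and-add from P = (4, 15):
  bit 0 = 0: acc unchanged = O
  bit 1 = 1: acc = O + (9, 15) = (9, 15)
  bit 2 = 1: acc = (9, 15) + (6, 15) = (4, 4)

6P = (4, 4)


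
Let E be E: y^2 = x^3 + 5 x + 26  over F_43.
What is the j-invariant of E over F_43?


Delta = -16(4 a^3 + 27 b^2) mod 43 = 22
-1728 * (4 a)^3 = -1728 * (4*5)^3 mod 43 = 27
j = 27 * 22^(-1) mod 43 = 11

j = 11 (mod 43)


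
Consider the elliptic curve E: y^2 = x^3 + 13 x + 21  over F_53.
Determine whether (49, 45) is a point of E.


Check whether y^2 = x^3 + 13 x + 21 (mod 53) for (x, y) = (49, 45).
LHS: y^2 = 45^2 mod 53 = 11
RHS: x^3 + 13 x + 21 = 49^3 + 13*49 + 21 mod 53 = 11
LHS = RHS

Yes, on the curve


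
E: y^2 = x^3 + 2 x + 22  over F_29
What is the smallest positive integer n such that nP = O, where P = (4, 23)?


Compute successive multiples of P until we hit O:
  1P = (4, 23)
  2P = (15, 18)
  3P = (15, 11)
  4P = (4, 6)
  5P = O

ord(P) = 5


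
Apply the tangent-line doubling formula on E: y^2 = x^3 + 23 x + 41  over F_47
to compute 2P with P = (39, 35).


Doubling: s = (3 x1^2 + a) / (2 y1)
s = (3*39^2 + 23) / (2*35) mod 47 = 40
x3 = s^2 - 2 x1 mod 47 = 40^2 - 2*39 = 18
y3 = s (x1 - x3) - y1 mod 47 = 40 * (39 - 18) - 35 = 6

2P = (18, 6)


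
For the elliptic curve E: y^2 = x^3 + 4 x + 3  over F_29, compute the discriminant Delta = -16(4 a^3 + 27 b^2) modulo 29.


4 a^3 + 27 b^2 = 4*4^3 + 27*3^2 = 256 + 243 = 499
Delta = -16 * (499) = -7984
Delta mod 29 = 20

Delta = 20 (mod 29)


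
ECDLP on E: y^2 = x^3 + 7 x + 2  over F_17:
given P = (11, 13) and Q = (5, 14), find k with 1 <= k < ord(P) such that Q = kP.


Enumerate multiples of P until we hit Q = (5, 14):
  1P = (11, 13)
  2P = (8, 14)
  3P = (0, 6)
  4P = (5, 14)
Match found at i = 4.

k = 4


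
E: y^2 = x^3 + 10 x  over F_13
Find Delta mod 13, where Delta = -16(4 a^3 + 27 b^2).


4 a^3 + 27 b^2 = 4*10^3 + 27*0^2 = 4000 + 0 = 4000
Delta = -16 * (4000) = -64000
Delta mod 13 = 12

Delta = 12 (mod 13)


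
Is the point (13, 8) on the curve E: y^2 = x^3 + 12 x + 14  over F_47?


Check whether y^2 = x^3 + 12 x + 14 (mod 47) for (x, y) = (13, 8).
LHS: y^2 = 8^2 mod 47 = 17
RHS: x^3 + 12 x + 14 = 13^3 + 12*13 + 14 mod 47 = 17
LHS = RHS

Yes, on the curve


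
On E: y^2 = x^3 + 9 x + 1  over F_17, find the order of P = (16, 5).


Compute successive multiples of P until we hit O:
  1P = (16, 5)
  2P = (15, 3)
  3P = (7, 13)
  4P = (12, 16)
  5P = (4, 13)
  6P = (5, 16)
  7P = (14, 10)
  8P = (6, 4)
  ... (continuing to 21P)
  21P = O

ord(P) = 21


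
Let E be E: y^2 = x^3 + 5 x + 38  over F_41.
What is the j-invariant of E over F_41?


Delta = -16(4 a^3 + 27 b^2) mod 41 = 2
-1728 * (4 a)^3 = -1728 * (4*5)^3 mod 41 = 11
j = 11 * 2^(-1) mod 41 = 26

j = 26 (mod 41)


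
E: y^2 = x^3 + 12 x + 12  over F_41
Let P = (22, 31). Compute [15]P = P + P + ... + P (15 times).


k = 15 = 1111_2 (binary, LSB first: 1111)
Double-and-add from P = (22, 31):
  bit 0 = 1: acc = O + (22, 31) = (22, 31)
  bit 1 = 1: acc = (22, 31) + (40, 32) = (30, 5)
  bit 2 = 1: acc = (30, 5) + (38, 21) = (18, 19)
  bit 3 = 1: acc = (18, 19) + (10, 5) = (34, 35)

15P = (34, 35)


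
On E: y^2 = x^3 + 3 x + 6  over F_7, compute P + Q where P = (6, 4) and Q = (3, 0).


P != Q, so use the chord formula.
s = (y2 - y1) / (x2 - x1) = (3) / (4) mod 7 = 6
x3 = s^2 - x1 - x2 mod 7 = 6^2 - 6 - 3 = 6
y3 = s (x1 - x3) - y1 mod 7 = 6 * (6 - 6) - 4 = 3

P + Q = (6, 3)


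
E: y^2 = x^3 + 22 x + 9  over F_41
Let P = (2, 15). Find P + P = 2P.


Doubling: s = (3 x1^2 + a) / (2 y1)
s = (3*2^2 + 22) / (2*15) mod 41 = 23
x3 = s^2 - 2 x1 mod 41 = 23^2 - 2*2 = 33
y3 = s (x1 - x3) - y1 mod 41 = 23 * (2 - 33) - 15 = 10

2P = (33, 10)


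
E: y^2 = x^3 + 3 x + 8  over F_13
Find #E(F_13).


For each x in F_13, count y with y^2 = x^3 + 3 x + 8 mod 13:
  x = 1: RHS = 12, y in [5, 8]  -> 2 point(s)
  x = 2: RHS = 9, y in [3, 10]  -> 2 point(s)
  x = 9: RHS = 10, y in [6, 7]  -> 2 point(s)
  x = 12: RHS = 4, y in [2, 11]  -> 2 point(s)
Affine points: 8. Add the point at infinity: total = 9.

#E(F_13) = 9


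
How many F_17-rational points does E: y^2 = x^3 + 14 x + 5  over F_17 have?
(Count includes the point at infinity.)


For each x in F_17, count y with y^2 = x^3 + 14 x + 5 mod 17:
  x = 5: RHS = 13, y in [8, 9]  -> 2 point(s)
  x = 6: RHS = 16, y in [4, 13]  -> 2 point(s)
  x = 7: RHS = 4, y in [2, 15]  -> 2 point(s)
  x = 8: RHS = 0, y in [0]  -> 1 point(s)
  x = 13: RHS = 4, y in [2, 15]  -> 2 point(s)
  x = 14: RHS = 4, y in [2, 15]  -> 2 point(s)
Affine points: 11. Add the point at infinity: total = 12.

#E(F_17) = 12


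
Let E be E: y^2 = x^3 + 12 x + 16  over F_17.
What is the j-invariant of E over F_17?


Delta = -16(4 a^3 + 27 b^2) mod 17 = 3
-1728 * (4 a)^3 = -1728 * (4*12)^3 mod 17 = 8
j = 8 * 3^(-1) mod 17 = 14

j = 14 (mod 17)


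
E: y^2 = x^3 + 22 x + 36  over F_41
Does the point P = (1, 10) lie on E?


Check whether y^2 = x^3 + 22 x + 36 (mod 41) for (x, y) = (1, 10).
LHS: y^2 = 10^2 mod 41 = 18
RHS: x^3 + 22 x + 36 = 1^3 + 22*1 + 36 mod 41 = 18
LHS = RHS

Yes, on the curve


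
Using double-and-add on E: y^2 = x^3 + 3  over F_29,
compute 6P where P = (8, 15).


k = 6 = 110_2 (binary, LSB first: 011)
Double-and-add from P = (8, 15):
  bit 0 = 0: acc unchanged = O
  bit 1 = 1: acc = O + (18, 8) = (18, 8)
  bit 2 = 1: acc = (18, 8) + (6, 25) = (6, 4)

6P = (6, 4)


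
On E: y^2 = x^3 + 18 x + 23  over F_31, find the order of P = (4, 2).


Compute successive multiples of P until we hit O:
  1P = (4, 2)
  2P = (24, 9)
  3P = (28, 2)
  4P = (30, 29)
  5P = (15, 14)
  6P = (26, 5)
  7P = (8, 20)
  8P = (16, 6)
  ... (continuing to 38P)
  38P = O

ord(P) = 38


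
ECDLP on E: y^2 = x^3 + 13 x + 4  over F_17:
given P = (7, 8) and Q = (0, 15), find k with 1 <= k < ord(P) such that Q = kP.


Enumerate multiples of P until we hit Q = (0, 15):
  1P = (7, 8)
  2P = (1, 1)
  3P = (8, 5)
  4P = (11, 4)
  5P = (0, 2)
  6P = (9, 0)
  7P = (0, 15)
Match found at i = 7.

k = 7


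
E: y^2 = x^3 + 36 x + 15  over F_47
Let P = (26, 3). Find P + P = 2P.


Doubling: s = (3 x1^2 + a) / (2 y1)
s = (3*26^2 + 36) / (2*3) mod 47 = 15
x3 = s^2 - 2 x1 mod 47 = 15^2 - 2*26 = 32
y3 = s (x1 - x3) - y1 mod 47 = 15 * (26 - 32) - 3 = 1

2P = (32, 1)


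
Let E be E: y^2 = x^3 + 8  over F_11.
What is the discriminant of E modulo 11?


4 a^3 + 27 b^2 = 4*0^3 + 27*8^2 = 0 + 1728 = 1728
Delta = -16 * (1728) = -27648
Delta mod 11 = 6

Delta = 6 (mod 11)


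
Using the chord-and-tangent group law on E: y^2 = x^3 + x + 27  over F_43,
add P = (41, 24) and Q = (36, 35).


P != Q, so use the chord formula.
s = (y2 - y1) / (x2 - x1) = (11) / (38) mod 43 = 15
x3 = s^2 - x1 - x2 mod 43 = 15^2 - 41 - 36 = 19
y3 = s (x1 - x3) - y1 mod 43 = 15 * (41 - 19) - 24 = 5

P + Q = (19, 5)


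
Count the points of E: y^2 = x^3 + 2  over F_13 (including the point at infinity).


For each x in F_13, count y with y^2 = x^3 + 0 x + 2 mod 13:
  x = 1: RHS = 3, y in [4, 9]  -> 2 point(s)
  x = 2: RHS = 10, y in [6, 7]  -> 2 point(s)
  x = 3: RHS = 3, y in [4, 9]  -> 2 point(s)
  x = 4: RHS = 1, y in [1, 12]  -> 2 point(s)
  x = 5: RHS = 10, y in [6, 7]  -> 2 point(s)
  x = 6: RHS = 10, y in [6, 7]  -> 2 point(s)
  x = 9: RHS = 3, y in [4, 9]  -> 2 point(s)
  x = 10: RHS = 1, y in [1, 12]  -> 2 point(s)
  x = 12: RHS = 1, y in [1, 12]  -> 2 point(s)
Affine points: 18. Add the point at infinity: total = 19.

#E(F_13) = 19


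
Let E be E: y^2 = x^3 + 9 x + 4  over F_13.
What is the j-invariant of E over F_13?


Delta = -16(4 a^3 + 27 b^2) mod 13 = 5
-1728 * (4 a)^3 = -1728 * (4*9)^3 mod 13 = 12
j = 12 * 5^(-1) mod 13 = 5

j = 5 (mod 13)


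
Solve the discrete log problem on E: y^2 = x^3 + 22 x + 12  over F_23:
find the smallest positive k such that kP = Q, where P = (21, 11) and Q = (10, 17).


Enumerate multiples of P until we hit Q = (10, 17):
  1P = (21, 11)
  2P = (10, 6)
  3P = (0, 9)
  4P = (3, 17)
  5P = (17, 3)
  6P = (12, 7)
  7P = (22, 9)
  8P = (7, 7)
  9P = (4, 7)
  10P = (1, 14)
  11P = (2, 8)
  12P = (2, 15)
  13P = (1, 9)
  14P = (4, 16)
  15P = (7, 16)
  16P = (22, 14)
  17P = (12, 16)
  18P = (17, 20)
  19P = (3, 6)
  20P = (0, 14)
  21P = (10, 17)
Match found at i = 21.

k = 21


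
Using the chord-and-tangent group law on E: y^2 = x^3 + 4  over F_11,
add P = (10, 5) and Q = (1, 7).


P != Q, so use the chord formula.
s = (y2 - y1) / (x2 - x1) = (2) / (2) mod 11 = 1
x3 = s^2 - x1 - x2 mod 11 = 1^2 - 10 - 1 = 1
y3 = s (x1 - x3) - y1 mod 11 = 1 * (10 - 1) - 5 = 4

P + Q = (1, 4)


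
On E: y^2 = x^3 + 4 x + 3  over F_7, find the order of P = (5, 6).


Compute successive multiples of P until we hit O:
  1P = (5, 6)
  2P = (5, 1)
  3P = O

ord(P) = 3


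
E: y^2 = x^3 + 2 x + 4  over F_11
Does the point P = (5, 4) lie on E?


Check whether y^2 = x^3 + 2 x + 4 (mod 11) for (x, y) = (5, 4).
LHS: y^2 = 4^2 mod 11 = 5
RHS: x^3 + 2 x + 4 = 5^3 + 2*5 + 4 mod 11 = 7
LHS != RHS

No, not on the curve


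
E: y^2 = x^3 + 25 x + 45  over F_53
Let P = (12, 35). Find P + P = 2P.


Doubling: s = (3 x1^2 + a) / (2 y1)
s = (3*12^2 + 25) / (2*35) mod 53 = 30
x3 = s^2 - 2 x1 mod 53 = 30^2 - 2*12 = 28
y3 = s (x1 - x3) - y1 mod 53 = 30 * (12 - 28) - 35 = 15

2P = (28, 15)


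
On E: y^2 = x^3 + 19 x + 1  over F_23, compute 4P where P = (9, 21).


k = 4 = 100_2 (binary, LSB first: 001)
Double-and-add from P = (9, 21):
  bit 0 = 0: acc unchanged = O
  bit 1 = 0: acc unchanged = O
  bit 2 = 1: acc = O + (4, 16) = (4, 16)

4P = (4, 16)


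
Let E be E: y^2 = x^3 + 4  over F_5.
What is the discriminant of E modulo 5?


4 a^3 + 27 b^2 = 4*0^3 + 27*4^2 = 0 + 432 = 432
Delta = -16 * (432) = -6912
Delta mod 5 = 3

Delta = 3 (mod 5)


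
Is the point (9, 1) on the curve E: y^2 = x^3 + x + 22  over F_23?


Check whether y^2 = x^3 + 1 x + 22 (mod 23) for (x, y) = (9, 1).
LHS: y^2 = 1^2 mod 23 = 1
RHS: x^3 + 1 x + 22 = 9^3 + 1*9 + 22 mod 23 = 1
LHS = RHS

Yes, on the curve


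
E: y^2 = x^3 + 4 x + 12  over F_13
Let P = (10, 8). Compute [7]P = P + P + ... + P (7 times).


k = 7 = 111_2 (binary, LSB first: 111)
Double-and-add from P = (10, 8):
  bit 0 = 1: acc = O + (10, 8) = (10, 8)
  bit 1 = 1: acc = (10, 8) + (3, 8) = (0, 5)
  bit 2 = 1: acc = (0, 5) + (4, 12) = (8, 7)

7P = (8, 7)


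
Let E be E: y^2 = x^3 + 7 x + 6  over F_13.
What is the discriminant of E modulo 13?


4 a^3 + 27 b^2 = 4*7^3 + 27*6^2 = 1372 + 972 = 2344
Delta = -16 * (2344) = -37504
Delta mod 13 = 1

Delta = 1 (mod 13)


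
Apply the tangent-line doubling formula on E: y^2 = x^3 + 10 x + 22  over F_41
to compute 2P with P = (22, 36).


Doubling: s = (3 x1^2 + a) / (2 y1)
s = (3*22^2 + 10) / (2*36) mod 41 = 26
x3 = s^2 - 2 x1 mod 41 = 26^2 - 2*22 = 17
y3 = s (x1 - x3) - y1 mod 41 = 26 * (22 - 17) - 36 = 12

2P = (17, 12)


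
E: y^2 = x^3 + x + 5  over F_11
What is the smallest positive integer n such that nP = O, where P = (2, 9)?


Compute successive multiples of P until we hit O:
  1P = (2, 9)
  2P = (10, 6)
  3P = (0, 4)
  4P = (7, 6)
  5P = (5, 6)
  6P = (5, 5)
  7P = (7, 5)
  8P = (0, 7)
  ... (continuing to 11P)
  11P = O

ord(P) = 11


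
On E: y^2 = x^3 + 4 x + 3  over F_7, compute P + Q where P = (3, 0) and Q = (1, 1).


P != Q, so use the chord formula.
s = (y2 - y1) / (x2 - x1) = (1) / (5) mod 7 = 3
x3 = s^2 - x1 - x2 mod 7 = 3^2 - 3 - 1 = 5
y3 = s (x1 - x3) - y1 mod 7 = 3 * (3 - 5) - 0 = 1

P + Q = (5, 1)


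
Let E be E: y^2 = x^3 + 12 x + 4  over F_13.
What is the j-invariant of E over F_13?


Delta = -16(4 a^3 + 27 b^2) mod 13 = 3
-1728 * (4 a)^3 = -1728 * (4*12)^3 mod 13 = 1
j = 1 * 3^(-1) mod 13 = 9

j = 9 (mod 13)


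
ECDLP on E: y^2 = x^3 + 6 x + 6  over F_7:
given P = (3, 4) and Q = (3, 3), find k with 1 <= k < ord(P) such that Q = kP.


Enumerate multiples of P until we hit Q = (3, 3):
  1P = (3, 4)
  2P = (5, 0)
  3P = (3, 3)
Match found at i = 3.

k = 3


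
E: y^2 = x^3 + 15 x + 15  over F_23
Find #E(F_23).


For each x in F_23, count y with y^2 = x^3 + 15 x + 15 mod 23:
  x = 1: RHS = 8, y in [10, 13]  -> 2 point(s)
  x = 3: RHS = 18, y in [8, 15]  -> 2 point(s)
  x = 4: RHS = 1, y in [1, 22]  -> 2 point(s)
  x = 5: RHS = 8, y in [10, 13]  -> 2 point(s)
  x = 7: RHS = 3, y in [7, 16]  -> 2 point(s)
  x = 8: RHS = 3, y in [7, 16]  -> 2 point(s)
  x = 11: RHS = 16, y in [4, 19]  -> 2 point(s)
  x = 14: RHS = 2, y in [5, 18]  -> 2 point(s)
  x = 15: RHS = 4, y in [2, 21]  -> 2 point(s)
  x = 16: RHS = 4, y in [2, 21]  -> 2 point(s)
  x = 17: RHS = 8, y in [10, 13]  -> 2 point(s)
  x = 19: RHS = 6, y in [11, 12]  -> 2 point(s)
  x = 20: RHS = 12, y in [9, 14]  -> 2 point(s)
  x = 21: RHS = 0, y in [0]  -> 1 point(s)
Affine points: 27. Add the point at infinity: total = 28.

#E(F_23) = 28


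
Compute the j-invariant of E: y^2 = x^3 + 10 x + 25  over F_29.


Delta = -16(4 a^3 + 27 b^2) mod 29 = 22
-1728 * (4 a)^3 = -1728 * (4*10)^3 mod 29 = 22
j = 22 * 22^(-1) mod 29 = 1

j = 1 (mod 29)


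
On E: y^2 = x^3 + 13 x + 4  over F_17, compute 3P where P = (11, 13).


k = 3 = 11_2 (binary, LSB first: 11)
Double-and-add from P = (11, 13):
  bit 0 = 1: acc = O + (11, 13) = (11, 13)
  bit 1 = 1: acc = (11, 13) + (11, 4) = O

3P = O


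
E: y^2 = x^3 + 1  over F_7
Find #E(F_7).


For each x in F_7, count y with y^2 = x^3 + 0 x + 1 mod 7:
  x = 0: RHS = 1, y in [1, 6]  -> 2 point(s)
  x = 1: RHS = 2, y in [3, 4]  -> 2 point(s)
  x = 2: RHS = 2, y in [3, 4]  -> 2 point(s)
  x = 3: RHS = 0, y in [0]  -> 1 point(s)
  x = 4: RHS = 2, y in [3, 4]  -> 2 point(s)
  x = 5: RHS = 0, y in [0]  -> 1 point(s)
  x = 6: RHS = 0, y in [0]  -> 1 point(s)
Affine points: 11. Add the point at infinity: total = 12.

#E(F_7) = 12


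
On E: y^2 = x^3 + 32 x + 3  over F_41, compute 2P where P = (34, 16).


Doubling: s = (3 x1^2 + a) / (2 y1)
s = (3*34^2 + 32) / (2*16) mod 41 = 12
x3 = s^2 - 2 x1 mod 41 = 12^2 - 2*34 = 35
y3 = s (x1 - x3) - y1 mod 41 = 12 * (34 - 35) - 16 = 13

2P = (35, 13)


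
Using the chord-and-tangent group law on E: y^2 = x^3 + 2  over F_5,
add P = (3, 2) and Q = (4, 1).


P != Q, so use the chord formula.
s = (y2 - y1) / (x2 - x1) = (4) / (1) mod 5 = 4
x3 = s^2 - x1 - x2 mod 5 = 4^2 - 3 - 4 = 4
y3 = s (x1 - x3) - y1 mod 5 = 4 * (3 - 4) - 2 = 4

P + Q = (4, 4)


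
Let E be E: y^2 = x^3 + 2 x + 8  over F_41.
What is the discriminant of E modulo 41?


4 a^3 + 27 b^2 = 4*2^3 + 27*8^2 = 32 + 1728 = 1760
Delta = -16 * (1760) = -28160
Delta mod 41 = 7

Delta = 7 (mod 41)


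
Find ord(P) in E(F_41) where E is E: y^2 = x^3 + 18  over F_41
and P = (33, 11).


Compute successive multiples of P until we hit O:
  1P = (33, 11)
  2P = (0, 31)
  3P = (4, 0)
  4P = (0, 10)
  5P = (33, 30)
  6P = O

ord(P) = 6


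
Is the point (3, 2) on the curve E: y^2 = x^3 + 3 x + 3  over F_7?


Check whether y^2 = x^3 + 3 x + 3 (mod 7) for (x, y) = (3, 2).
LHS: y^2 = 2^2 mod 7 = 4
RHS: x^3 + 3 x + 3 = 3^3 + 3*3 + 3 mod 7 = 4
LHS = RHS

Yes, on the curve


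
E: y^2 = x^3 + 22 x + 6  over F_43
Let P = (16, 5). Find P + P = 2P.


Doubling: s = (3 x1^2 + a) / (2 y1)
s = (3*16^2 + 22) / (2*5) mod 43 = 36
x3 = s^2 - 2 x1 mod 43 = 36^2 - 2*16 = 17
y3 = s (x1 - x3) - y1 mod 43 = 36 * (16 - 17) - 5 = 2

2P = (17, 2)


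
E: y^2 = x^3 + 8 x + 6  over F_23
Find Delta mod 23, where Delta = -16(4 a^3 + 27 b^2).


4 a^3 + 27 b^2 = 4*8^3 + 27*6^2 = 2048 + 972 = 3020
Delta = -16 * (3020) = -48320
Delta mod 23 = 3

Delta = 3 (mod 23)


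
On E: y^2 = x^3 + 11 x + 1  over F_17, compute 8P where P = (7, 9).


k = 8 = 1000_2 (binary, LSB first: 0001)
Double-and-add from P = (7, 9):
  bit 0 = 0: acc unchanged = O
  bit 1 = 0: acc unchanged = O
  bit 2 = 0: acc unchanged = O
  bit 3 = 1: acc = O + (1, 9) = (1, 9)

8P = (1, 9)


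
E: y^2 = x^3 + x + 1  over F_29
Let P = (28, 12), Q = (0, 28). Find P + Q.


P != Q, so use the chord formula.
s = (y2 - y1) / (x2 - x1) = (16) / (1) mod 29 = 16
x3 = s^2 - x1 - x2 mod 29 = 16^2 - 28 - 0 = 25
y3 = s (x1 - x3) - y1 mod 29 = 16 * (28 - 25) - 12 = 7

P + Q = (25, 7)


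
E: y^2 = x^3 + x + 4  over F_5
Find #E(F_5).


For each x in F_5, count y with y^2 = x^3 + 1 x + 4 mod 5:
  x = 0: RHS = 4, y in [2, 3]  -> 2 point(s)
  x = 1: RHS = 1, y in [1, 4]  -> 2 point(s)
  x = 2: RHS = 4, y in [2, 3]  -> 2 point(s)
  x = 3: RHS = 4, y in [2, 3]  -> 2 point(s)
Affine points: 8. Add the point at infinity: total = 9.

#E(F_5) = 9


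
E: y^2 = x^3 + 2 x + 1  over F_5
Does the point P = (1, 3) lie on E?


Check whether y^2 = x^3 + 2 x + 1 (mod 5) for (x, y) = (1, 3).
LHS: y^2 = 3^2 mod 5 = 4
RHS: x^3 + 2 x + 1 = 1^3 + 2*1 + 1 mod 5 = 4
LHS = RHS

Yes, on the curve


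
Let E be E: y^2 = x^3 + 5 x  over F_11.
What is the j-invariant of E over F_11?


Delta = -16(4 a^3 + 27 b^2) mod 11 = 8
-1728 * (4 a)^3 = -1728 * (4*5)^3 mod 11 = 8
j = 8 * 8^(-1) mod 11 = 1

j = 1 (mod 11)


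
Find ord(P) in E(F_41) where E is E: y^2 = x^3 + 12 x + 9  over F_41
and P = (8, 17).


Compute successive multiples of P until we hit O:
  1P = (8, 17)
  2P = (20, 34)
  3P = (17, 1)
  4P = (6, 25)
  5P = (2, 0)
  6P = (6, 16)
  7P = (17, 40)
  8P = (20, 7)
  ... (continuing to 10P)
  10P = O

ord(P) = 10


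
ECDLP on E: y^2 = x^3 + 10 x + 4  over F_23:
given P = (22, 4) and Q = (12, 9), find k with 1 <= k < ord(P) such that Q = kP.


Enumerate multiples of P until we hit Q = (12, 9):
  1P = (22, 4)
  2P = (5, 15)
  3P = (0, 21)
  4P = (14, 17)
  5P = (13, 13)
  6P = (12, 9)
Match found at i = 6.

k = 6


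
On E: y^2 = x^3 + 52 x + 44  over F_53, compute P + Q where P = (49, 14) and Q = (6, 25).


P != Q, so use the chord formula.
s = (y2 - y1) / (x2 - x1) = (11) / (10) mod 53 = 17
x3 = s^2 - x1 - x2 mod 53 = 17^2 - 49 - 6 = 22
y3 = s (x1 - x3) - y1 mod 53 = 17 * (49 - 22) - 14 = 21

P + Q = (22, 21)


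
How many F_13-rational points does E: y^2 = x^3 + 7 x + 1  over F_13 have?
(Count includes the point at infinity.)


For each x in F_13, count y with y^2 = x^3 + 7 x + 1 mod 13:
  x = 0: RHS = 1, y in [1, 12]  -> 2 point(s)
  x = 1: RHS = 9, y in [3, 10]  -> 2 point(s)
  x = 2: RHS = 10, y in [6, 7]  -> 2 point(s)
  x = 3: RHS = 10, y in [6, 7]  -> 2 point(s)
  x = 6: RHS = 12, y in [5, 8]  -> 2 point(s)
  x = 7: RHS = 3, y in [4, 9]  -> 2 point(s)
  x = 8: RHS = 10, y in [6, 7]  -> 2 point(s)
  x = 9: RHS = 0, y in [0]  -> 1 point(s)
Affine points: 15. Add the point at infinity: total = 16.

#E(F_13) = 16


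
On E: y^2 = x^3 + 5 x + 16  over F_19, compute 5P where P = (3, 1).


k = 5 = 101_2 (binary, LSB first: 101)
Double-and-add from P = (3, 1):
  bit 0 = 1: acc = O + (3, 1) = (3, 1)
  bit 1 = 0: acc unchanged = (3, 1)
  bit 2 = 1: acc = (3, 1) + (3, 1) = (3, 18)

5P = (3, 18)


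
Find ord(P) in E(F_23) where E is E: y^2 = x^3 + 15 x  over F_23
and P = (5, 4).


Compute successive multiples of P until we hit O:
  1P = (5, 4)
  2P = (3, 7)
  3P = (0, 0)
  4P = (3, 16)
  5P = (5, 19)
  6P = O

ord(P) = 6


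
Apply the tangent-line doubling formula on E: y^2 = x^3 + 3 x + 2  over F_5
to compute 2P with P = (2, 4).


Doubling: s = (3 x1^2 + a) / (2 y1)
s = (3*2^2 + 3) / (2*4) mod 5 = 0
x3 = s^2 - 2 x1 mod 5 = 0^2 - 2*2 = 1
y3 = s (x1 - x3) - y1 mod 5 = 0 * (2 - 1) - 4 = 1

2P = (1, 1)


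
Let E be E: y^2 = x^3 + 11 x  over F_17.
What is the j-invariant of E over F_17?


Delta = -16(4 a^3 + 27 b^2) mod 17 = 3
-1728 * (4 a)^3 = -1728 * (4*11)^3 mod 17 = 16
j = 16 * 3^(-1) mod 17 = 11

j = 11 (mod 17)


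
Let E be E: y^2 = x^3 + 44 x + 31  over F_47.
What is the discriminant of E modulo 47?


4 a^3 + 27 b^2 = 4*44^3 + 27*31^2 = 340736 + 25947 = 366683
Delta = -16 * (366683) = -5866928
Delta mod 47 = 35

Delta = 35 (mod 47)


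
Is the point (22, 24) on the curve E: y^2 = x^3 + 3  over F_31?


Check whether y^2 = x^3 + 0 x + 3 (mod 31) for (x, y) = (22, 24).
LHS: y^2 = 24^2 mod 31 = 18
RHS: x^3 + 0 x + 3 = 22^3 + 0*22 + 3 mod 31 = 18
LHS = RHS

Yes, on the curve


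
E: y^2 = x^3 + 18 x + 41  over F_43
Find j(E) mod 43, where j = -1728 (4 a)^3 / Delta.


Delta = -16(4 a^3 + 27 b^2) mod 43 = 27
-1728 * (4 a)^3 = -1728 * (4*18)^3 mod 43 = 22
j = 22 * 27^(-1) mod 43 = 4

j = 4 (mod 43)


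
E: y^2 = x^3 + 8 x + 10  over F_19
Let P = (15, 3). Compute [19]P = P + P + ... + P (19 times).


k = 19 = 10011_2 (binary, LSB first: 11001)
Double-and-add from P = (15, 3):
  bit 0 = 1: acc = O + (15, 3) = (15, 3)
  bit 1 = 1: acc = (15, 3) + (17, 10) = (4, 7)
  bit 2 = 0: acc unchanged = (4, 7)
  bit 3 = 0: acc unchanged = (4, 7)
  bit 4 = 1: acc = (4, 7) + (18, 1) = (3, 17)

19P = (3, 17)


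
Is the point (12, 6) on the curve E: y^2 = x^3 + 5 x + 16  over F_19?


Check whether y^2 = x^3 + 5 x + 16 (mod 19) for (x, y) = (12, 6).
LHS: y^2 = 6^2 mod 19 = 17
RHS: x^3 + 5 x + 16 = 12^3 + 5*12 + 16 mod 19 = 18
LHS != RHS

No, not on the curve


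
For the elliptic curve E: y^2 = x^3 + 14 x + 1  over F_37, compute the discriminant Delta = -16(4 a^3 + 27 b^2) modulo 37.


4 a^3 + 27 b^2 = 4*14^3 + 27*1^2 = 10976 + 27 = 11003
Delta = -16 * (11003) = -176048
Delta mod 37 = 35

Delta = 35 (mod 37)


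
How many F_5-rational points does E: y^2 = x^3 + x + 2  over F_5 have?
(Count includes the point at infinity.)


For each x in F_5, count y with y^2 = x^3 + 1 x + 2 mod 5:
  x = 1: RHS = 4, y in [2, 3]  -> 2 point(s)
  x = 4: RHS = 0, y in [0]  -> 1 point(s)
Affine points: 3. Add the point at infinity: total = 4.

#E(F_5) = 4


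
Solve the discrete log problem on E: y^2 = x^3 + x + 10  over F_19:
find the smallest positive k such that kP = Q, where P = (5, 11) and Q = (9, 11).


Enumerate multiples of P until we hit Q = (9, 11):
  1P = (5, 11)
  2P = (9, 8)
  3P = (2, 1)
  4P = (2, 18)
  5P = (9, 11)
Match found at i = 5.

k = 5


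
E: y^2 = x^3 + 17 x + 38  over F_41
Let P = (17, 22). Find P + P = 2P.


Doubling: s = (3 x1^2 + a) / (2 y1)
s = (3*17^2 + 17) / (2*22) mod 41 = 35
x3 = s^2 - 2 x1 mod 41 = 35^2 - 2*17 = 2
y3 = s (x1 - x3) - y1 mod 41 = 35 * (17 - 2) - 22 = 11

2P = (2, 11)


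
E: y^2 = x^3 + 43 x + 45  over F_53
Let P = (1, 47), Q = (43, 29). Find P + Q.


P != Q, so use the chord formula.
s = (y2 - y1) / (x2 - x1) = (35) / (42) mod 53 = 45
x3 = s^2 - x1 - x2 mod 53 = 45^2 - 1 - 43 = 20
y3 = s (x1 - x3) - y1 mod 53 = 45 * (1 - 20) - 47 = 52

P + Q = (20, 52)


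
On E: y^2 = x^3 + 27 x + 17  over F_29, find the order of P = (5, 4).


Compute successive multiples of P until we hit O:
  1P = (5, 4)
  2P = (13, 10)
  3P = (17, 16)
  4P = (8, 22)
  5P = (23, 4)
  6P = (1, 25)
  7P = (27, 10)
  8P = (22, 23)
  ... (continuing to 27P)
  27P = O

ord(P) = 27


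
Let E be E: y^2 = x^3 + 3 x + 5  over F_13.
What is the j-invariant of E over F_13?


Delta = -16(4 a^3 + 27 b^2) mod 13 = 4
-1728 * (4 a)^3 = -1728 * (4*3)^3 mod 13 = 12
j = 12 * 4^(-1) mod 13 = 3

j = 3 (mod 13)


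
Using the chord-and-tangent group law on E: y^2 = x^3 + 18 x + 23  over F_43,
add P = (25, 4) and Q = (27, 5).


P != Q, so use the chord formula.
s = (y2 - y1) / (x2 - x1) = (1) / (2) mod 43 = 22
x3 = s^2 - x1 - x2 mod 43 = 22^2 - 25 - 27 = 2
y3 = s (x1 - x3) - y1 mod 43 = 22 * (25 - 2) - 4 = 29

P + Q = (2, 29)


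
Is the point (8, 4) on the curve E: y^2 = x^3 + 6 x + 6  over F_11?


Check whether y^2 = x^3 + 6 x + 6 (mod 11) for (x, y) = (8, 4).
LHS: y^2 = 4^2 mod 11 = 5
RHS: x^3 + 6 x + 6 = 8^3 + 6*8 + 6 mod 11 = 5
LHS = RHS

Yes, on the curve


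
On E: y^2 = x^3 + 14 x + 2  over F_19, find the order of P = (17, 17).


Compute successive multiples of P until we hit O:
  1P = (17, 17)
  2P = (13, 14)
  3P = (5, 11)
  4P = (2, 0)
  5P = (5, 8)
  6P = (13, 5)
  7P = (17, 2)
  8P = O

ord(P) = 8


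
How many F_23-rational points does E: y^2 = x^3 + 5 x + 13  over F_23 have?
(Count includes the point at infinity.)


For each x in F_23, count y with y^2 = x^3 + 5 x + 13 mod 23:
  x = 0: RHS = 13, y in [6, 17]  -> 2 point(s)
  x = 2: RHS = 8, y in [10, 13]  -> 2 point(s)
  x = 3: RHS = 9, y in [3, 20]  -> 2 point(s)
  x = 5: RHS = 2, y in [5, 18]  -> 2 point(s)
  x = 6: RHS = 6, y in [11, 12]  -> 2 point(s)
  x = 7: RHS = 0, y in [0]  -> 1 point(s)
  x = 8: RHS = 13, y in [6, 17]  -> 2 point(s)
  x = 15: RHS = 13, y in [6, 17]  -> 2 point(s)
  x = 16: RHS = 3, y in [7, 16]  -> 2 point(s)
  x = 18: RHS = 1, y in [1, 22]  -> 2 point(s)
  x = 21: RHS = 18, y in [8, 15]  -> 2 point(s)
Affine points: 21. Add the point at infinity: total = 22.

#E(F_23) = 22


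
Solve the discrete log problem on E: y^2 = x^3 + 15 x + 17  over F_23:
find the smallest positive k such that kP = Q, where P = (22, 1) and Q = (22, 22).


Enumerate multiples of P until we hit Q = (22, 22):
  1P = (22, 1)
  2P = (14, 2)
  3P = (19, 13)
  4P = (21, 18)
  5P = (16, 12)
  6P = (12, 19)
  7P = (18, 1)
  8P = (6, 22)
  9P = (4, 7)
  10P = (15, 12)
  11P = (11, 8)
  12P = (2, 3)
  13P = (2, 20)
  14P = (11, 15)
  15P = (15, 11)
  16P = (4, 16)
  17P = (6, 1)
  18P = (18, 22)
  19P = (12, 4)
  20P = (16, 11)
  21P = (21, 5)
  22P = (19, 10)
  23P = (14, 21)
  24P = (22, 22)
Match found at i = 24.

k = 24


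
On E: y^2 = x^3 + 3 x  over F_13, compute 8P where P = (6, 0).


k = 8 = 1000_2 (binary, LSB first: 0001)
Double-and-add from P = (6, 0):
  bit 0 = 0: acc unchanged = O
  bit 1 = 0: acc unchanged = O
  bit 2 = 0: acc unchanged = O
  bit 3 = 1: acc = O + O = O

8P = O


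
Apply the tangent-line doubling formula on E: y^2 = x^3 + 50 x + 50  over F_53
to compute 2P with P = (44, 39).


Doubling: s = (3 x1^2 + a) / (2 y1)
s = (3*44^2 + 50) / (2*39) mod 53 = 52
x3 = s^2 - 2 x1 mod 53 = 52^2 - 2*44 = 19
y3 = s (x1 - x3) - y1 mod 53 = 52 * (44 - 19) - 39 = 42

2P = (19, 42)


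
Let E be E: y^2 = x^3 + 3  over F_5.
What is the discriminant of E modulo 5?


4 a^3 + 27 b^2 = 4*0^3 + 27*3^2 = 0 + 243 = 243
Delta = -16 * (243) = -3888
Delta mod 5 = 2

Delta = 2 (mod 5)


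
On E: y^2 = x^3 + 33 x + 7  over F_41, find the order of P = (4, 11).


Compute successive multiples of P until we hit O:
  1P = (4, 11)
  2P = (38, 39)
  3P = (15, 33)
  4P = (26, 27)
  5P = (20, 37)
  6P = (19, 21)
  7P = (23, 31)
  8P = (5, 16)
  ... (continuing to 52P)
  52P = O

ord(P) = 52


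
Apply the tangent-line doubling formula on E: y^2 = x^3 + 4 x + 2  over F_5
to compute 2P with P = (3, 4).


Doubling: s = (3 x1^2 + a) / (2 y1)
s = (3*3^2 + 4) / (2*4) mod 5 = 2
x3 = s^2 - 2 x1 mod 5 = 2^2 - 2*3 = 3
y3 = s (x1 - x3) - y1 mod 5 = 2 * (3 - 3) - 4 = 1

2P = (3, 1)


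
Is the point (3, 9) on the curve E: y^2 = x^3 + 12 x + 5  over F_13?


Check whether y^2 = x^3 + 12 x + 5 (mod 13) for (x, y) = (3, 9).
LHS: y^2 = 9^2 mod 13 = 3
RHS: x^3 + 12 x + 5 = 3^3 + 12*3 + 5 mod 13 = 3
LHS = RHS

Yes, on the curve


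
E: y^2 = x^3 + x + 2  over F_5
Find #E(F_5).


For each x in F_5, count y with y^2 = x^3 + 1 x + 2 mod 5:
  x = 1: RHS = 4, y in [2, 3]  -> 2 point(s)
  x = 4: RHS = 0, y in [0]  -> 1 point(s)
Affine points: 3. Add the point at infinity: total = 4.

#E(F_5) = 4


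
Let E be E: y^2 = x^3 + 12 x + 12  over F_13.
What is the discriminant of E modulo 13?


4 a^3 + 27 b^2 = 4*12^3 + 27*12^2 = 6912 + 3888 = 10800
Delta = -16 * (10800) = -172800
Delta mod 13 = 9

Delta = 9 (mod 13)


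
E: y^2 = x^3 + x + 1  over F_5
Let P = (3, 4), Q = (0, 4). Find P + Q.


P != Q, so use the chord formula.
s = (y2 - y1) / (x2 - x1) = (0) / (2) mod 5 = 0
x3 = s^2 - x1 - x2 mod 5 = 0^2 - 3 - 0 = 2
y3 = s (x1 - x3) - y1 mod 5 = 0 * (3 - 2) - 4 = 1

P + Q = (2, 1)
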